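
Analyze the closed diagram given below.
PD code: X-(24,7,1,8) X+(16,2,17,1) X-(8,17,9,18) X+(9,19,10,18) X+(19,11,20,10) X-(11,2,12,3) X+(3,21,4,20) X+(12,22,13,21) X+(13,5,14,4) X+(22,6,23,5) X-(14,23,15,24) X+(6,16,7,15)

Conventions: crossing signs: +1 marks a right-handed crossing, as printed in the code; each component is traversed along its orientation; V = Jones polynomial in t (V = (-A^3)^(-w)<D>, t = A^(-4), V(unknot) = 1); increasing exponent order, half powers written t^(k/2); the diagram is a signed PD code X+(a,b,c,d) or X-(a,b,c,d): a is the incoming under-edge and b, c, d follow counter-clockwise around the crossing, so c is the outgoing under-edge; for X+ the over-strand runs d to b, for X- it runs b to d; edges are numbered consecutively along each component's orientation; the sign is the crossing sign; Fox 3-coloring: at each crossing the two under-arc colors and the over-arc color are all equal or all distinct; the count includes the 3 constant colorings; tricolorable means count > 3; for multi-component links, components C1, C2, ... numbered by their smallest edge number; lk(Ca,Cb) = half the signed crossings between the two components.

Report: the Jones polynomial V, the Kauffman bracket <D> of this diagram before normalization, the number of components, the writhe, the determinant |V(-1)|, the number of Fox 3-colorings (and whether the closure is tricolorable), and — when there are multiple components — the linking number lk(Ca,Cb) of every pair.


V = 2t - 2t^2 + 3t^3 - 3t^4 + 2t^5 - 2t^6 + t^7
<D> = A^-16 - 2A^-12 + 2A^-8 - 3A^-4 + 3 - 2A^4 + 2A^8 (w = +4)
1 component over 12 crossings, w = +4
9 Fox colorings among 3^12, |V(-1)| = 15: tricolorable
why: w = +4 shifts under R1 moves; the (-A^3)^(-4) factor cancels that in V


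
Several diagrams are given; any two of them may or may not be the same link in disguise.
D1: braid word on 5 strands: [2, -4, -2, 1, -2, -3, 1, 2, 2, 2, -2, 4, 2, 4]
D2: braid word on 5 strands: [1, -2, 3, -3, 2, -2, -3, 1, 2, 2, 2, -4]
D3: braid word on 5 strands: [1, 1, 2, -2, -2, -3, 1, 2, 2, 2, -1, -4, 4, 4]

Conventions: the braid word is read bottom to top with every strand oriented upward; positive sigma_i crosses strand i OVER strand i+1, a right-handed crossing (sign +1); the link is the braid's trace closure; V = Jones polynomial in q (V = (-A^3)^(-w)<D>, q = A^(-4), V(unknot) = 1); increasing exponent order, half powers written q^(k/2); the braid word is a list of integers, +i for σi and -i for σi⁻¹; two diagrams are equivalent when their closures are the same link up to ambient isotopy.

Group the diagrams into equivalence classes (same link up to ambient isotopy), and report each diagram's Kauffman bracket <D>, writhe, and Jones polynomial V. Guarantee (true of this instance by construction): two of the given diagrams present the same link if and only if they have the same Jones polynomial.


grouping into links: {D1, D2, D3}
V(D1) = q - q^2 + 2q^3 - q^4 + q^5 - q^6  (w +4, c 14, <D> = -A^-12 + A^-8 - A^-4 + 2 - A^4 + A^8)
D2 (bracket -A^-18 + A^-14 - A^-10 + 2A^-6 - A^-2 + A^2; 12 crossings at w = +2): V = q - q^2 + 2q^3 - q^4 + q^5 - q^6
D3 (bracket -A^-12 + A^-8 - A^-4 + 2 - A^4 + A^8; 14 crossings at w = +4): V = q - q^2 + 2q^3 - q^4 + q^5 - q^6
why: all 3 diagrams share one V(q), hence one class


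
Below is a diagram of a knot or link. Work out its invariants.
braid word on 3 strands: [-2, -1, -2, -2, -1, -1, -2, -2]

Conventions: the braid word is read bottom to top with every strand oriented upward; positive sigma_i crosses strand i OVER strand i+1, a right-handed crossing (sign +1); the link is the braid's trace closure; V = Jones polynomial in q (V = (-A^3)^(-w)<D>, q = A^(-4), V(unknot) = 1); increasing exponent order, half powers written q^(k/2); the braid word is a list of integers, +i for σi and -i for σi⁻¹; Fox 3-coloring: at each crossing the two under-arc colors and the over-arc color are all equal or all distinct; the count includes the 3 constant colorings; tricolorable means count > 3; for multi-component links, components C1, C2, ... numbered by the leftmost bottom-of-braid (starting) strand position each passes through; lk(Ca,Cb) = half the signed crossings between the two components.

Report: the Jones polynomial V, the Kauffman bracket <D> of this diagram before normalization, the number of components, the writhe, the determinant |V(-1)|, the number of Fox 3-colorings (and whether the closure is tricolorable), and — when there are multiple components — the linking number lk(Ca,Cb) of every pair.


V(q) = -q^-8 + q^-5 + q^-3
bracket: A^-12 + A^-4 - A^8, w = -8
1 component, writhe -8, over 8 crossings
det 3, colorings 9 of 3^8 — tricolorable
observation: the span of V is 5, forcing >= 5 crossings in any diagram


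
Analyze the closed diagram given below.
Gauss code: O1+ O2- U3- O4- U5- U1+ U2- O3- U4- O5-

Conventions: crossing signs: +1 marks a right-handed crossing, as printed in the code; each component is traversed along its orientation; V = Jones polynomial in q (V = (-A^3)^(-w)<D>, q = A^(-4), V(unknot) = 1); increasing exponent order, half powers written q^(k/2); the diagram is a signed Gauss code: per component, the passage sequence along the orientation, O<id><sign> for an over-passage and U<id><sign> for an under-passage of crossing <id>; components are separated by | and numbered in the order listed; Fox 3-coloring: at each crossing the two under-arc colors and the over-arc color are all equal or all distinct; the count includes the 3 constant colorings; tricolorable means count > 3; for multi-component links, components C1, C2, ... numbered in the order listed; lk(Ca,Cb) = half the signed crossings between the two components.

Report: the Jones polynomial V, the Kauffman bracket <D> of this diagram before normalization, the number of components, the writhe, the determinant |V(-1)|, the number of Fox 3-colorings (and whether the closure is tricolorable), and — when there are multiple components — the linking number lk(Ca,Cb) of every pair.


V = -q^-4 + q^-3 + q^-1
<D> = -A^-5 - A^3 + A^7 (w = -3)
1 component over 5 crossings, w = -3
9 Fox colorings among 3^5, |V(-1)| = 3: tricolorable
why: w = -3 shifts under R1 moves; the (-A^3)^(3) factor cancels that in V


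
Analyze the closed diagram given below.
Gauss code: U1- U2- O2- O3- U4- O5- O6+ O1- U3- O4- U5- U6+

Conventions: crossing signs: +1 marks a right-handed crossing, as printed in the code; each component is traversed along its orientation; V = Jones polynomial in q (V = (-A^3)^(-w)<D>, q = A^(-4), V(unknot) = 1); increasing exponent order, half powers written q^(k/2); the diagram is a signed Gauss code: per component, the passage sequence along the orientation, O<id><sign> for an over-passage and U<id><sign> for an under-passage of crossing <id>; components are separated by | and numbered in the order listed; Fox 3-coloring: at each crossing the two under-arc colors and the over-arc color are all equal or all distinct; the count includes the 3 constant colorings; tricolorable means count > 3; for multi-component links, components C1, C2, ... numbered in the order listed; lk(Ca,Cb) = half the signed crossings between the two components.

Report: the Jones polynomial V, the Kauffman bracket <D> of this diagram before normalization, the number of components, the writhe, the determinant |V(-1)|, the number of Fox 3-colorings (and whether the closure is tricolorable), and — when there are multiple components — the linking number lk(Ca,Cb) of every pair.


Jones polynomial: V(q) = -q^-4 + q^-3 + q^-1
<D> = A^-8 + 1 - A^4; writhe -4
components 1, writhe -4 (6 crossings)
3-colorings: 9 of 3^6, det 3 — tricolorable
note: |V(-1)| = 3: so tricolorable, since 3 divides 3


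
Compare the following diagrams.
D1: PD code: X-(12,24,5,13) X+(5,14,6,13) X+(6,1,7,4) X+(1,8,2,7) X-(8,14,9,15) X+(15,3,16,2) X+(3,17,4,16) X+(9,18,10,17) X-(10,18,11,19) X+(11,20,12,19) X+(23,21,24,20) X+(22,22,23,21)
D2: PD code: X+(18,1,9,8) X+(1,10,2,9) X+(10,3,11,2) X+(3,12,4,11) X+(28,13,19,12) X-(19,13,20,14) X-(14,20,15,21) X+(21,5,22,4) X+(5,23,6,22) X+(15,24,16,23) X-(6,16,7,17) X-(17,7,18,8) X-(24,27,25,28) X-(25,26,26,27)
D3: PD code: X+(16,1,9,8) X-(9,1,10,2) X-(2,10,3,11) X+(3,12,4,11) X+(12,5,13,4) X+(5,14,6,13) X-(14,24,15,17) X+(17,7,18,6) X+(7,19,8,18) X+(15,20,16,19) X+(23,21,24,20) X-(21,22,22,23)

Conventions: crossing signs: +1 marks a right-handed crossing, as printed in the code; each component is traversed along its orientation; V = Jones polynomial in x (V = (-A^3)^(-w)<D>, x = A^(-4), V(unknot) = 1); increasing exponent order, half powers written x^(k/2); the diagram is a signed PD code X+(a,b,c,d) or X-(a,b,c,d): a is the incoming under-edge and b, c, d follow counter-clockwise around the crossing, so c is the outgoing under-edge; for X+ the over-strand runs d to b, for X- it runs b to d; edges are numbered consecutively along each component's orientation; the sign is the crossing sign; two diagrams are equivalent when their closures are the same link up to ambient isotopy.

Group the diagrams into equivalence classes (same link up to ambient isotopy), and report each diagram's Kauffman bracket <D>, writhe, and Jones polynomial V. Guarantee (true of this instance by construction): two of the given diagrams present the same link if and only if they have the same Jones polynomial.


equivalence classes: {D1, D2, D3}
D1 (bracket A^-2 + 2A^6 + A^14; 12 crossings at w = +6): V = x + 2x^3 + x^5
V(D2) = x + 2x^3 + x^5  (w +2, c 14, <D> = A^-14 + 2A^-6 + A^2)
V(D3) = x + 2x^3 + x^5  [12 crossings, <D> = A^-8 + 2 + A^8, w = +4]
key observation: all 3 diagrams share one V(x), hence one class


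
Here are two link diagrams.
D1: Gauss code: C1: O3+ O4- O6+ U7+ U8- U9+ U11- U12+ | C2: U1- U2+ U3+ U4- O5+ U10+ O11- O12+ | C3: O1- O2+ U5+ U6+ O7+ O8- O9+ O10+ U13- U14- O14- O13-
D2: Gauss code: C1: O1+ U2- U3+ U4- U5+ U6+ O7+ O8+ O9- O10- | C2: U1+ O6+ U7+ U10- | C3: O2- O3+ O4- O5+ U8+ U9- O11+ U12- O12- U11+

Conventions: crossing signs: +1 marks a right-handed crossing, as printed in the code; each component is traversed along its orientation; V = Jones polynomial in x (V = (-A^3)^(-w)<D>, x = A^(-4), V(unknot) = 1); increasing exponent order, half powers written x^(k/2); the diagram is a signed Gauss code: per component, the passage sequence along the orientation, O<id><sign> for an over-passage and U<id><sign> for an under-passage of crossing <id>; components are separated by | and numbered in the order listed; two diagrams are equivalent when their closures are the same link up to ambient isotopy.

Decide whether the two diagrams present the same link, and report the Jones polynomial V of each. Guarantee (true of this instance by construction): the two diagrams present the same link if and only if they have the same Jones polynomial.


equivalent: no
V(D1) = x + 2x^3 + x^5  (w +2, c 14, <D> = A^-14 + 2A^-6 + A^2)
D2 (bracket A^-6 + A^-2 + A^2 + A^6; 12 crossings at w = +2): V = 1 + x + x^2 + x^3
why: 2 values of V(x) split the 2 diagrams


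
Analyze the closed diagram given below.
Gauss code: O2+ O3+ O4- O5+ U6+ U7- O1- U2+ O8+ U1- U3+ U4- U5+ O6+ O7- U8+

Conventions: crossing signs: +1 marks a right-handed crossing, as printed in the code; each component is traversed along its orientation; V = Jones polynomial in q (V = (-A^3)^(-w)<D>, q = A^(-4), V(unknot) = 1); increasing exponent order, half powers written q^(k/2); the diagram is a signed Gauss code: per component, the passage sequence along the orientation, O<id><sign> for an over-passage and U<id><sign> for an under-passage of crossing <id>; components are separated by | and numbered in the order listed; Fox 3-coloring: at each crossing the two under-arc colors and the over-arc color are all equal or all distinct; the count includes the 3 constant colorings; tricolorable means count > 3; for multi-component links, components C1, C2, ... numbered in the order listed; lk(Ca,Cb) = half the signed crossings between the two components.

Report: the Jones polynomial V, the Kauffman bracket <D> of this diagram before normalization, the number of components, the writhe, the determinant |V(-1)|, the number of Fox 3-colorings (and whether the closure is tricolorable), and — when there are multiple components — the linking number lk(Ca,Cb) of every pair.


V(q) = 1
bracket: A^6, w = +2
1 component, writhe +2, over 8 crossings
det 1, colorings 3 of 3^8 — not tricolorable
observation: |V(-1)| = 1: so not tricolorable, since 3 does not divide 1


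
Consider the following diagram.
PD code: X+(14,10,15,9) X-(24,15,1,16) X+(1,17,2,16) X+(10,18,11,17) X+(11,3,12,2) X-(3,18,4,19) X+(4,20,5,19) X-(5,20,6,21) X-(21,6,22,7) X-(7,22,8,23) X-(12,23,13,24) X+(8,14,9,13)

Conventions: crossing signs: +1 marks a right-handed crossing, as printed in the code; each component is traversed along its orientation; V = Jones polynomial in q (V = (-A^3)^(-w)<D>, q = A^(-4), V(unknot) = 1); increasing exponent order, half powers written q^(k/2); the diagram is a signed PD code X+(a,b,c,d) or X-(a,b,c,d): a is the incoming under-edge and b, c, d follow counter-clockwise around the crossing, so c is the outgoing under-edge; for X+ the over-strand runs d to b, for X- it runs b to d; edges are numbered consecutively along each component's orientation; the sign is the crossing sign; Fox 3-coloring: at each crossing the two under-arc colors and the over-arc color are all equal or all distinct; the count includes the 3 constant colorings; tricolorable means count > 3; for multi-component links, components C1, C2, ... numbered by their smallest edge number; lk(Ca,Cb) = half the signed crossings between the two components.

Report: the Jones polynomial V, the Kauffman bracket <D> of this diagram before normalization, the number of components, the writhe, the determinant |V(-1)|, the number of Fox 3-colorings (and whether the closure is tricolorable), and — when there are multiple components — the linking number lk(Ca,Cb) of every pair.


V(q) = -q^-3 + q^-2 - q^-1 + 3 - q + q^2 - q^3
bracket: -A^-12 + A^-8 - A^-4 + 3 - A^4 + A^8 - A^12, w = 0
1 component, writhe 0, over 12 crossings
det 9, colorings 27 of 3^12 — tricolorable
observation: |V(-1)| = 9: so tricolorable, since 3 divides 9


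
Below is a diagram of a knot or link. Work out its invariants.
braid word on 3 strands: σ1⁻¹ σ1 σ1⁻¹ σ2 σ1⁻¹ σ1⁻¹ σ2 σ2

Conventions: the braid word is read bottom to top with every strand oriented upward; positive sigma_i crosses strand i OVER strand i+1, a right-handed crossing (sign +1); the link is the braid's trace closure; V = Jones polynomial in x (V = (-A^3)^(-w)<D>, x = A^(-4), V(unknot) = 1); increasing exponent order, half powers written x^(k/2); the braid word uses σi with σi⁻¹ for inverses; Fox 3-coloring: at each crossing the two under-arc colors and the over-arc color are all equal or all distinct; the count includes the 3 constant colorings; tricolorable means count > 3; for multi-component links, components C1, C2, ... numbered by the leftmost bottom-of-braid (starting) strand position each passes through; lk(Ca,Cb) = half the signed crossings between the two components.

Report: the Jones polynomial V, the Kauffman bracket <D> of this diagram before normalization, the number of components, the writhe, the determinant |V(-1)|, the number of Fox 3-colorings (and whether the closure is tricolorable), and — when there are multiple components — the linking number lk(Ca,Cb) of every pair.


V = -x^-3 + 2x^-2 - 2x^-1 + 3 - 2x + 2x^2 - x^3
<D> = -A^-12 + 2A^-8 - 2A^-4 + 3 - 2A^4 + 2A^8 - A^12 (w = 0)
1 component over 8 crossings, w = 0
3 Fox colorings among 3^8, |V(-1)| = 13: not tricolorable
why: the span of V is 6, forcing >= 6 crossings in any diagram


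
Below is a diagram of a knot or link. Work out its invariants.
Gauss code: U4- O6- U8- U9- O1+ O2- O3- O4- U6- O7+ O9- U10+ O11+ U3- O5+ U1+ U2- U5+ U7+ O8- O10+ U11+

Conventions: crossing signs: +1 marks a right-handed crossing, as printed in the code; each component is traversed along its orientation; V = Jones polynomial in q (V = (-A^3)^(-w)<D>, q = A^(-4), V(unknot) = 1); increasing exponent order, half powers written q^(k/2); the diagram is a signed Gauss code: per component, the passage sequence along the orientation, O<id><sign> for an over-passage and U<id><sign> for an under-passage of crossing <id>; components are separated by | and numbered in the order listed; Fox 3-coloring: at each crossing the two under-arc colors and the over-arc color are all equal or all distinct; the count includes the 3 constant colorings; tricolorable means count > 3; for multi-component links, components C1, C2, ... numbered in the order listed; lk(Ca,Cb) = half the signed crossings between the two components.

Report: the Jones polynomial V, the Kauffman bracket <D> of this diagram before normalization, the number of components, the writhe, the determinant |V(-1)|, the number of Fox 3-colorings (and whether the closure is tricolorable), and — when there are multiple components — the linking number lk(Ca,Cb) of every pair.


V = -q^-5 + q^-4 - q^-3 + 2q^-2 - q^-1 + 2 - q
<D> = A^-7 - 2A^-3 + A - 2A^5 + A^9 - A^13 + A^17 (w = -1)
1 component over 11 crossings, w = -1
9 Fox colorings among 3^11, |V(-1)| = 9: tricolorable
why: V spans 6 powers of q: at least 6 crossings in any diagram


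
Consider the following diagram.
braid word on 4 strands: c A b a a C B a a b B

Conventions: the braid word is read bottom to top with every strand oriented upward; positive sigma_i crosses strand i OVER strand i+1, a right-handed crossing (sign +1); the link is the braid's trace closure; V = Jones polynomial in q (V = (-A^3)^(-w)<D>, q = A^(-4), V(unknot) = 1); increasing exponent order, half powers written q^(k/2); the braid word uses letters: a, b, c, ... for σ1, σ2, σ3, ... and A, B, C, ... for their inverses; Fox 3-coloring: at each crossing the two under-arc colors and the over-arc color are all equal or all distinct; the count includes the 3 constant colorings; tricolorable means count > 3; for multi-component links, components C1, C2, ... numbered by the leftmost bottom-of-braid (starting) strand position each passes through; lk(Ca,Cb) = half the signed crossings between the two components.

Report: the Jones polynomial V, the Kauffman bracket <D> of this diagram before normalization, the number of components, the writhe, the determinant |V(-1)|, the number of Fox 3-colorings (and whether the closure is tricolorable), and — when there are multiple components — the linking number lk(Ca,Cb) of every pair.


V(q) = q + q^3 - q^4
bracket: A^-7 - A^-3 - A^5, w = +3
1 component, writhe +3, over 11 crossings
det 3, colorings 9 of 3^11 — tricolorable
observation: inverse pairs cancel, leaving σ3 σ1⁻¹ σ2 σ1 σ1 σ3⁻¹ σ2⁻¹ σ1 σ1


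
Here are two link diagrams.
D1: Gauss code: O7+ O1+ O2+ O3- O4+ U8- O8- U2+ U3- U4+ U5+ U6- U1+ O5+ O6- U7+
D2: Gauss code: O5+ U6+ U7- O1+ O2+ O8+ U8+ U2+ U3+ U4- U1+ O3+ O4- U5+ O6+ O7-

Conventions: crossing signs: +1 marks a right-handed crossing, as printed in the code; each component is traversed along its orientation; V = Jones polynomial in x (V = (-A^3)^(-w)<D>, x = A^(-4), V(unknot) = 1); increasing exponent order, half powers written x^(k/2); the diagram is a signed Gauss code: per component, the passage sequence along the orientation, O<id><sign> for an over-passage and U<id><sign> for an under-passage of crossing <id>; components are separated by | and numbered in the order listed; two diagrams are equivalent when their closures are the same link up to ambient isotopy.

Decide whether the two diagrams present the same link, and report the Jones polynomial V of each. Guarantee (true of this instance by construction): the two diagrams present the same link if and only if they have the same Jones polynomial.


same link: yes
V(D1) = 1  [8 crossings, <D> = A^6, w = +2]
V(D2) = 1  (w +4, c 8, <D> = A^12)
note: all 2 diagrams share one V(x), hence one class


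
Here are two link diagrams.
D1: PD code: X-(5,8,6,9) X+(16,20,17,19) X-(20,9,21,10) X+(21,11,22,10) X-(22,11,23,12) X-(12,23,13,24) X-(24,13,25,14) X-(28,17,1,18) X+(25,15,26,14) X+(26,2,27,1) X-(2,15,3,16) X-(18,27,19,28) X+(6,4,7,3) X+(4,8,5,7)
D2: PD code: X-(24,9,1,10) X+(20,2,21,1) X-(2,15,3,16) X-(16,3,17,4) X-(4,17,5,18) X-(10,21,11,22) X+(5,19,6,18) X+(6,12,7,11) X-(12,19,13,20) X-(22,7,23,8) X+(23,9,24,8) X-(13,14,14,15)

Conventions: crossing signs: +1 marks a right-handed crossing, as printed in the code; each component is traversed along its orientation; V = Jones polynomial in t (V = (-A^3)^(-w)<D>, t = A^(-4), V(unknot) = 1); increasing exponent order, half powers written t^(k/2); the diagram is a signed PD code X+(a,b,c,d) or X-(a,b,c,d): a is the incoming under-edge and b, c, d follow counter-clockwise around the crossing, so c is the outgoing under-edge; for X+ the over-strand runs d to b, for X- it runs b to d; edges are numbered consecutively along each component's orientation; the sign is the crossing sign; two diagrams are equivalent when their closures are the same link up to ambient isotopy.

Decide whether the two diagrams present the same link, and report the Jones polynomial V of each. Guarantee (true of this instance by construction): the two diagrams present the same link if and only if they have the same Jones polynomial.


equivalent: yes
V(D1) = -t^-6 + 2t^-5 - 3t^-4 + 4t^-3 - 3t^-2 + 3t^-1 - 2 + t  (w -2, c 14, <D> = A^-10 - 2A^-6 + 3A^-2 - 3A^2 + 4A^6 - 3A^10 + 2A^14 - A^18)
V(D2) = -t^-6 + 2t^-5 - 3t^-4 + 4t^-3 - 3t^-2 + 3t^-1 - 2 + t  [12 crossings, <D> = A^-16 - 2A^-12 + 3A^-8 - 3A^-4 + 4 - 3A^4 + 2A^8 - A^12, w = -4]
key observation: all 2 diagrams share one V(t), hence one class


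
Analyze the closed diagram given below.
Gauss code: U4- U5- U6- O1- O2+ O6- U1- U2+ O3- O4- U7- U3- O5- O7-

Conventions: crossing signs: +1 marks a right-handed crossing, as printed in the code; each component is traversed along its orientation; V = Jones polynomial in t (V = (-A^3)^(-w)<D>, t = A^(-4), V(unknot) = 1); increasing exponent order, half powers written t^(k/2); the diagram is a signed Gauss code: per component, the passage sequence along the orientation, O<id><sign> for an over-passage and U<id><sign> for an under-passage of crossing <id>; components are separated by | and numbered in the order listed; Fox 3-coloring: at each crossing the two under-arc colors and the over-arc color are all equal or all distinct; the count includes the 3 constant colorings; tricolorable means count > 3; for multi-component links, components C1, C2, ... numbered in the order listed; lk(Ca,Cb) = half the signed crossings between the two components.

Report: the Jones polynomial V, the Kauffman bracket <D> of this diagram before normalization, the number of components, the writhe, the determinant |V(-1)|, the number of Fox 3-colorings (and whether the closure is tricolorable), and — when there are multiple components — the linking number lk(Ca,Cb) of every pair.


Jones polynomial: V(t) = -t^-4 + t^-3 + t^-1
<D> = -A^-11 - A^-3 + A; writhe -5
components 1, writhe -5 (7 crossings)
3-colorings: 9 of 3^7, det 3 — tricolorable
note: det 3 = |V(-1)|; divisible by 3, so tricolorable


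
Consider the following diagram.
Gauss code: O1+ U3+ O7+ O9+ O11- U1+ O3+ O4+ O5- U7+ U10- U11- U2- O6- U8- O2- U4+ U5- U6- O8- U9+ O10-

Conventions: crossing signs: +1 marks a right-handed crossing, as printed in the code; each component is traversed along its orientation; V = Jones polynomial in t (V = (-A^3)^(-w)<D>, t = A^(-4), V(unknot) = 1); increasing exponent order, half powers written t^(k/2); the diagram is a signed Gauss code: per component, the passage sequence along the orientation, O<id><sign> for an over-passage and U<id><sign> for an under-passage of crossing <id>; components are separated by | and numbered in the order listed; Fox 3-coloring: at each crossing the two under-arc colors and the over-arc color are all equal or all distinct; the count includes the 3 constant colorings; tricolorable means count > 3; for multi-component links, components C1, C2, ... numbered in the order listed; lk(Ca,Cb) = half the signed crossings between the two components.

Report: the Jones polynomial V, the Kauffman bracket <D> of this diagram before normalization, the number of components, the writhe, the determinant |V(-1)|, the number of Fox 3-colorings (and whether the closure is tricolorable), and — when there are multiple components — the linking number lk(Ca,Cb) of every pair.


V(t) = -t^-3 + t^-2 - t^-1 + 3 - t + t^2 - t^3
bracket: A^-15 - A^-11 + A^-7 - 3A^-3 + A - A^5 + A^9, w = -1
1 component, writhe -1, over 11 crossings
det 9, colorings 27 of 3^11 — tricolorable
observation: det 9 = |V(-1)|; divisible by 3, so tricolorable


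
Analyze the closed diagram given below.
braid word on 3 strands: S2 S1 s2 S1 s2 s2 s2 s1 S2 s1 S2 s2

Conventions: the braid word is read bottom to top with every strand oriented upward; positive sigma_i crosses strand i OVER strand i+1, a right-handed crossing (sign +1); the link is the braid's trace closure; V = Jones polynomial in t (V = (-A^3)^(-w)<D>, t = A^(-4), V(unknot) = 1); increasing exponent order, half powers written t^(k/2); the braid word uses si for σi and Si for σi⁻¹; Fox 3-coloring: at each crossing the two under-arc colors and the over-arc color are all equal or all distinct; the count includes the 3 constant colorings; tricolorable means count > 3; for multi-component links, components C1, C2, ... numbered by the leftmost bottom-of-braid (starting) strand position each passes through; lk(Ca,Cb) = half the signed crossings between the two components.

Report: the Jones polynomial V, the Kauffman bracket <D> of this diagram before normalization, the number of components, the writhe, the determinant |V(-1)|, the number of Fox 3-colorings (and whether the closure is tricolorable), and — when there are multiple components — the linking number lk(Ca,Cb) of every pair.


Jones polynomial: V(t) = -t^-2 + 2t^-1 - 3 + 5t - 4t^2 + 5t^3 - 4t^4 + 2t^5 - t^6
<D> = -A^-18 + 2A^-14 - 4A^-10 + 5A^-6 - 4A^-2 + 5A^2 - 3A^6 + 2A^10 - A^14; writhe +2
components 1, writhe +2 (12 crossings)
3-colorings: 9 of 3^12, det 27 — tricolorable
note: det 27 = |V(-1)|; divisible by 3, so tricolorable


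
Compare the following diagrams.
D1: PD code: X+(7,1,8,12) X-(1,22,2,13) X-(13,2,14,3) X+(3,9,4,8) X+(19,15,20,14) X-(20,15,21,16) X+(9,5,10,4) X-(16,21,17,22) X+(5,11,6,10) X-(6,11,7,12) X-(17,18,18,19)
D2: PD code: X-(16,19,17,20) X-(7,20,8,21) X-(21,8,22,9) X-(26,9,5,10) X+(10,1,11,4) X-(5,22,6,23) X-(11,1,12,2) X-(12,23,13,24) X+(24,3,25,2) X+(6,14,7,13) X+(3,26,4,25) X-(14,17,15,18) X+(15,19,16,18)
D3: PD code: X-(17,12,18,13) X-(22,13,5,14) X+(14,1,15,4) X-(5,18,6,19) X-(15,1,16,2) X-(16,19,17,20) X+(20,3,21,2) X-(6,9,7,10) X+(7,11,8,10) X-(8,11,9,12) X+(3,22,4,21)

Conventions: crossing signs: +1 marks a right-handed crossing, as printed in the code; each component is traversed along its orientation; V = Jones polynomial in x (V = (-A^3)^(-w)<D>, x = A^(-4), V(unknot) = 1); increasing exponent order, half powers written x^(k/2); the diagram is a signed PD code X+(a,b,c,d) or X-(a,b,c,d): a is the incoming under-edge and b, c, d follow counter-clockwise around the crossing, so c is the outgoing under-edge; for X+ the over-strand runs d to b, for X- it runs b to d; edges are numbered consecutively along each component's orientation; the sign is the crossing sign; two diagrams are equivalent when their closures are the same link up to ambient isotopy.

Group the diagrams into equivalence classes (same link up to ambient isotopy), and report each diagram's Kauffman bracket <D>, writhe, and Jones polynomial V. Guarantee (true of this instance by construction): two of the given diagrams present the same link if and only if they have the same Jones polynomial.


equivalence classes: {D1} | {D2, D3}
D1 (bracket -A^-17 + A^-13 - A^-9 + 2A^-5 + A^3; 11 crossings at w = -1): V = -x^(-3/2) - 2x^(1/2) + x^(3/2) - x^(5/2) + x^(7/2)
V(D2) = x^(-7/2) - x^(-5/2) + x^(-3/2) - 2x^(-1/2) - x^(3/2)  (w -3, c 13, <D> = A^-15 + 2A^-7 - A^-3 + A - A^5)
V(D3) = x^(-7/2) - x^(-5/2) + x^(-3/2) - 2x^(-1/2) - x^(3/2)  [11 crossings, <D> = A^-15 + 2A^-7 - A^-3 + A - A^5, w = -3]
key observation: 2 values of V(x) split the 3 diagrams


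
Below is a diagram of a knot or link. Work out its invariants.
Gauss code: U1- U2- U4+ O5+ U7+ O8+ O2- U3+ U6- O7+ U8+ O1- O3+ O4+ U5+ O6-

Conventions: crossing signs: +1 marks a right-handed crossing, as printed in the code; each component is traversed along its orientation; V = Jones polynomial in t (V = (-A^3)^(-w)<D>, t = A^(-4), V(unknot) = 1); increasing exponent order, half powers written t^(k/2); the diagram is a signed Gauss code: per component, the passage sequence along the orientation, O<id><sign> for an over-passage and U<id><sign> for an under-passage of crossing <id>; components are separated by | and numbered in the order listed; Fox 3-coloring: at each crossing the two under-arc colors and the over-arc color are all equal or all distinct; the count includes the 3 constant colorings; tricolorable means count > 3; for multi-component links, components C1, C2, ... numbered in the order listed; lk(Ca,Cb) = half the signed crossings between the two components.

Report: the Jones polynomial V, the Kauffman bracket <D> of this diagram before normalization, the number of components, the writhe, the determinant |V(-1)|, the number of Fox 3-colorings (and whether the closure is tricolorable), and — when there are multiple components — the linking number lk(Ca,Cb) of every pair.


Jones polynomial: V(t) = t^-1 - 1 + 2t - 2t^2 + 2t^3 - 2t^4 + t^5
<D> = A^-14 - 2A^-10 + 2A^-6 - 2A^-2 + 2A^2 - A^6 + A^10; writhe +2
components 1, writhe +2 (8 crossings)
3-colorings: 3 of 3^8, det 11 — not tricolorable
note: w = +2 (over 8 crossings) is diagram-only; (-A^3)^(-2) removes it from V


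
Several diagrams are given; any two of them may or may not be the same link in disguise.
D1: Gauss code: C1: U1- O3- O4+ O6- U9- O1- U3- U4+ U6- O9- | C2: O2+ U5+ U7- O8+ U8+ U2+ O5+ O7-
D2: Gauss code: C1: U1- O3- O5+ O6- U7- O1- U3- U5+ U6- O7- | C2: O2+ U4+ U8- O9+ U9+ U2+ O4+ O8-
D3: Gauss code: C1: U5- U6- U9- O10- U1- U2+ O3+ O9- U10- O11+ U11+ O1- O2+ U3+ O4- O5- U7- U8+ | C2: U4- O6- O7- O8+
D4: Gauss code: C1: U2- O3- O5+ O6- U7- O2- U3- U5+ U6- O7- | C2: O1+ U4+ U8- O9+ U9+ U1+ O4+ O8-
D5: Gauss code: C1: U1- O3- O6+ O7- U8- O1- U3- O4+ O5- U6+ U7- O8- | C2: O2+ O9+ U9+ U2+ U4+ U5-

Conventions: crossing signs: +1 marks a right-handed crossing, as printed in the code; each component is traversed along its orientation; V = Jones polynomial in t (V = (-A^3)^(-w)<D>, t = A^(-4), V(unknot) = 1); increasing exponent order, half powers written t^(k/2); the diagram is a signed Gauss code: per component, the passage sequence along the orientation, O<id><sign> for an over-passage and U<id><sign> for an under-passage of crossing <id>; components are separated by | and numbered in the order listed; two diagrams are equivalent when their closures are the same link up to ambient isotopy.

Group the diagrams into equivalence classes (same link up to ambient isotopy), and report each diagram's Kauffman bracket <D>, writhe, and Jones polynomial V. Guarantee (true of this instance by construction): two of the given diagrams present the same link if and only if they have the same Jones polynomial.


classes: {D1, D2, D4, D5} | {D3}
V(D1) = t^(-9/2) - t^(-5/2) - t^(-3/2) - t^(-1/2)  [9 crossings, <D> = A^-1 + A^3 + A^7 - A^15, w = -1]
V(D2) = t^(-9/2) - t^(-5/2) - t^(-3/2) - t^(-1/2)  [9 crossings, <D> = A^-1 + A^3 + A^7 - A^15, w = -1]
V(D3) = -t^(-5/2) - t^(-1/2)  (w -3, c 11, <D> = A^-7 + A)
V(D4) = t^(-9/2) - t^(-5/2) - t^(-3/2) - t^(-1/2)  [9 crossings, <D> = A^-1 + A^3 + A^7 - A^15, w = -1]
V(D5) = t^(-9/2) - t^(-5/2) - t^(-3/2) - t^(-1/2)  (w -1, c 9, <D> = A^-1 + A^3 + A^7 - A^15)
note: 2 values of V(t) split the 5 diagrams


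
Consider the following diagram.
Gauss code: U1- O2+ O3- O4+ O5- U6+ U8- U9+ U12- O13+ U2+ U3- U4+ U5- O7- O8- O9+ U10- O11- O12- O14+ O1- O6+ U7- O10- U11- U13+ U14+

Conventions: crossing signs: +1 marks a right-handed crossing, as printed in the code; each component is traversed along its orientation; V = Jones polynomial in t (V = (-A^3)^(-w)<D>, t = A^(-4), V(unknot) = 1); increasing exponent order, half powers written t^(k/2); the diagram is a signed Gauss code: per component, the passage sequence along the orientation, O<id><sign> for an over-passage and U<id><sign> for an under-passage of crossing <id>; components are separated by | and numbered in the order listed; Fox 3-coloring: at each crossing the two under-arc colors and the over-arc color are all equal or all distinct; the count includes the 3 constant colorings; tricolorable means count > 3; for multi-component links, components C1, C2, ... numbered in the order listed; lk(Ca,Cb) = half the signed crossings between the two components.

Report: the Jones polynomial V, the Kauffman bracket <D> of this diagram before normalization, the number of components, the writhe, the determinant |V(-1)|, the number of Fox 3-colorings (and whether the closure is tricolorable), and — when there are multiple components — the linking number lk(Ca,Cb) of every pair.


V(t) = -t^-4 + t^-3 + t^-1
bracket: A^-2 + A^6 - A^10, w = -2
1 component, writhe -2, over 14 crossings
det 3, colorings 9 of 3^14 — tricolorable
observation: |V(-1)| = 3: so tricolorable, since 3 divides 3


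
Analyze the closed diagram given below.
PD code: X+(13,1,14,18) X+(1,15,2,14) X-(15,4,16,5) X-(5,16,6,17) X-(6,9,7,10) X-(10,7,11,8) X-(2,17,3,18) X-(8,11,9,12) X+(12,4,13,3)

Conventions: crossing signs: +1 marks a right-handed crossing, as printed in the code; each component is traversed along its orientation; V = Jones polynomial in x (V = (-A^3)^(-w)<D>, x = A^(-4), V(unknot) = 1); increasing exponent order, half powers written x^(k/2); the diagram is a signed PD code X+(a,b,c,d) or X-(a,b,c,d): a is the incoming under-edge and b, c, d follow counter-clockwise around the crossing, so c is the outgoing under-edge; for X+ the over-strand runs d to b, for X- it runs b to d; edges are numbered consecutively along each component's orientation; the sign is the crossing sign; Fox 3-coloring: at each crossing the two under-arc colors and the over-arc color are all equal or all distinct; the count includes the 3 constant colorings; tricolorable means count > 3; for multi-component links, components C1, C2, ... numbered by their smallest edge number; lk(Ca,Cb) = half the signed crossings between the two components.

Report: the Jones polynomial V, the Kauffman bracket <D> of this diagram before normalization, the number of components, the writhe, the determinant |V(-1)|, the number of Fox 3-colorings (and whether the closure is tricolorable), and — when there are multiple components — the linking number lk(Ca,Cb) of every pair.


V(x) = -x^-6 + 2x^-5 - 2x^-4 + 3x^-3 - 3x^-2 + 2x^-1 - 1 + x
bracket: -A^-13 + A^-9 - 2A^-5 + 3A^-1 - 3A^3 + 2A^7 - 2A^11 + A^15, w = -3
1 component, writhe -3, over 9 crossings
det 15, colorings 9 of 3^9 — tricolorable
observation: w = -3 shifts under R1 moves; the (-A^3)^(3) factor cancels that in V


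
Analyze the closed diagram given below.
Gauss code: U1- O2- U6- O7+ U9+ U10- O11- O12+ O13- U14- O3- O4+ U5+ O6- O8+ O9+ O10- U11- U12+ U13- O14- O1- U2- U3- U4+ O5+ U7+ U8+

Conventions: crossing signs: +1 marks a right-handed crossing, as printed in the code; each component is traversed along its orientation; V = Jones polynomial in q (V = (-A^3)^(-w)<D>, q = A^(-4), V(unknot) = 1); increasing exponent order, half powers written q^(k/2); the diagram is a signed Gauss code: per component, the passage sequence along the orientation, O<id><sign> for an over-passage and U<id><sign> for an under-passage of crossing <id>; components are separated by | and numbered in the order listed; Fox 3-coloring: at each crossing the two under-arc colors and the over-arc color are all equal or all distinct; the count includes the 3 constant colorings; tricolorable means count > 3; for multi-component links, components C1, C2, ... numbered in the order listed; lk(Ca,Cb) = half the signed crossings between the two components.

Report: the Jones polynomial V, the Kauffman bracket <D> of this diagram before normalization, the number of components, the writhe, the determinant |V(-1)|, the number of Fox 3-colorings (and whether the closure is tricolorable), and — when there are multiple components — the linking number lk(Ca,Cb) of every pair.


V(q) = q^-5 - 2q^-4 + 2q^-3 - 2q^-2 + 2q^-1 - 1 + q
bracket: A^-10 - A^-6 + 2A^-2 - 2A^2 + 2A^6 - 2A^10 + A^14, w = -2
1 component, writhe -2, over 14 crossings
det 11, colorings 3 of 3^14 — not tricolorable
observation: w = -2 (over 14 crossings) is diagram-only; (-A^3)^(2) removes it from V


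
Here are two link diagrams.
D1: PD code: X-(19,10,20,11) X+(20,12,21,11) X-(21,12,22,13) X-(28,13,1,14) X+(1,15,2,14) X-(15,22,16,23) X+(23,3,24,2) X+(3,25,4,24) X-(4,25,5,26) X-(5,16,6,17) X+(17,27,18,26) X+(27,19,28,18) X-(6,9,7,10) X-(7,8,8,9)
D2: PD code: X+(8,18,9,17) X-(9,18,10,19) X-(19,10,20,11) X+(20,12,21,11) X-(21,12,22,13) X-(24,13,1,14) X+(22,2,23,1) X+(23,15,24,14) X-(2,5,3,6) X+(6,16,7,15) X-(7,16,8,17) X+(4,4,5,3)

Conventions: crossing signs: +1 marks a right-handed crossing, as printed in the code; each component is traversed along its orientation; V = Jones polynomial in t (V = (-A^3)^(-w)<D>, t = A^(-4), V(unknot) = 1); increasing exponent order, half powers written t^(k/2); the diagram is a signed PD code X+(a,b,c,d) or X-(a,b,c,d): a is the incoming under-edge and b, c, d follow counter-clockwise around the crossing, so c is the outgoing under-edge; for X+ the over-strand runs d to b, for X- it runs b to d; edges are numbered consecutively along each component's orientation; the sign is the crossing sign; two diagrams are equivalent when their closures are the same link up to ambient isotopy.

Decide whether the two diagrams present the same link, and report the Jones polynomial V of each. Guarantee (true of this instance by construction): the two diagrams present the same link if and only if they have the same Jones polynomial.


equivalent: no
D1 (bracket -A^-18 + 2A^-14 - 2A^-10 + 3A^-6 - 2A^-2 + 2A^2 - A^6; 14 crossings at w = -2): V = -t^-3 + 2t^-2 - 2t^-1 + 3 - 2t + 2t^2 - t^3
V(D2) = 1  (w 0, c 12, <D> = 1)
key observation: 2 classes among 2 diagrams; unequal V(t) rules out equality


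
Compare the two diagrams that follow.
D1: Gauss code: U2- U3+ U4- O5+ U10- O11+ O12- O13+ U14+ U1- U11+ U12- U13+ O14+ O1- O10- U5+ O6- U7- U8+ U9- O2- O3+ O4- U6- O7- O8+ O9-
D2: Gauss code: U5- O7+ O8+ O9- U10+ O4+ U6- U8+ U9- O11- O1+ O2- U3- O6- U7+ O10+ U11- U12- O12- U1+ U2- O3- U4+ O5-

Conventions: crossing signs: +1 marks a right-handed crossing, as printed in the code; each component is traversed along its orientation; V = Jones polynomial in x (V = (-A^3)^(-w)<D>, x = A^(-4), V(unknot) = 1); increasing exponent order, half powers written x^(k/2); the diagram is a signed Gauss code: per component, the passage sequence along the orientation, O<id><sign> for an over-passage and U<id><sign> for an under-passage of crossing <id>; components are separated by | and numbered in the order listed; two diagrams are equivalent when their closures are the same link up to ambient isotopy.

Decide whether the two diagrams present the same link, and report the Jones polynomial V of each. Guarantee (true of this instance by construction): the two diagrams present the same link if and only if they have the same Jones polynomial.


same link: no
V(D1) = -x^-4 + x^-3 + x^-1  [14 crossings, <D> = A^-2 + A^6 - A^10, w = -2]
D2 (bracket -A^-18 + 2A^-14 - 2A^-10 + 3A^-6 - 2A^-2 + 2A^2 - A^6; 12 crossings at w = -2): V = -x^-3 + 2x^-2 - 2x^-1 + 3 - 2x + 2x^2 - x^3
note: V(x) takes 2 values over 2 diagrams, fixing the grouping


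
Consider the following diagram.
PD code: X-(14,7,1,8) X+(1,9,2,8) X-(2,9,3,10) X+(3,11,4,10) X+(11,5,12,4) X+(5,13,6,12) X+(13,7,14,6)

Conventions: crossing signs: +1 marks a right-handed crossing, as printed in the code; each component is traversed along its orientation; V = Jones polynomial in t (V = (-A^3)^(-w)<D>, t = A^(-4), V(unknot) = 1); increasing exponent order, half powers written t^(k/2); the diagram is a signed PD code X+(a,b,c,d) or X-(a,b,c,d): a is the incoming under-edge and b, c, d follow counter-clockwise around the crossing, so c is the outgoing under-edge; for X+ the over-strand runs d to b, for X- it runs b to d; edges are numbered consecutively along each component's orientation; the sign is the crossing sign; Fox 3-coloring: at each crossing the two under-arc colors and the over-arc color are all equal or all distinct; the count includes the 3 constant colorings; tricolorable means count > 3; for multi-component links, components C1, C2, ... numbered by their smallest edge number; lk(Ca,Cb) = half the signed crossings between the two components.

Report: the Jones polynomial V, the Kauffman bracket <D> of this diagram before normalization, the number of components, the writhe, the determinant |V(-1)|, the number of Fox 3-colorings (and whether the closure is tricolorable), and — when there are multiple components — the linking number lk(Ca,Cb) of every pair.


V = t + t^3 - t^4
<D> = A^-7 - A^-3 - A^5 (w = +3)
1 component over 7 crossings, w = +3
9 Fox colorings among 3^7, |V(-1)| = 3: tricolorable
why: w = +3 (over 7 crossings) is diagram-only; (-A^3)^(-3) removes it from V
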